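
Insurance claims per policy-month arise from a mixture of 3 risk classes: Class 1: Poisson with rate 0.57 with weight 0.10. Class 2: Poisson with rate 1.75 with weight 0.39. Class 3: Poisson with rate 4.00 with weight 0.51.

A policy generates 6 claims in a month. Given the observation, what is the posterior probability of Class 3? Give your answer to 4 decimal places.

By Bayes' theorem, P(k | x) = π_k f_k(x) / Σ_j π_j f_j(x).
Poisson probabilities:
  f_1 = 2.69382e-05
  f_2 = 0.00693235
  f_3 = 0.104196
Multiply by the mixture weights:
  π_1·f_1 = 0.10 × 2.69382e-05 = 2.69382e-06
  π_2·f_2 = 0.39 × 0.00693235 = 0.00270362
  π_3·f_3 = 0.51 × 0.104196 = 0.0531398
Denominator: 2.69382e-06 + 0.00270362 + 0.0531398 = 0.0558461
Responsibility of Class 3: 0.0531398 / 0.0558461 ≈ 0.9515

0.9515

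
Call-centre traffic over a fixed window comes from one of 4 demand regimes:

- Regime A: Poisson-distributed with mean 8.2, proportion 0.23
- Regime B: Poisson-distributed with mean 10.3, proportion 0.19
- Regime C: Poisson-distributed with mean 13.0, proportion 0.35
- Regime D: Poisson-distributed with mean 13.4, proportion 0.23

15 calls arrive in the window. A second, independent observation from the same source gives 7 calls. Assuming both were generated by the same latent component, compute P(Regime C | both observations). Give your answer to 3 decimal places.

0.374

By Bayes' theorem, P(k | x) = π_k f_k(x) / Σ_j π_j f_j(x).
Since both observations come from the same component, the likelihood for component k is f_k(x₁)·f_k(x₂).
  f_A = [e^(−8.2)·8.2^15/15! = 0.0107027] × [0.135848] = 0.00145394
  f_B = [e^(−10.3)·10.3^15/15! = 0.0400706] × [0.0820724] = 0.00328869
  f_C = [e^(−13.0)·13.0^15/15! = 0.0884754] × [0.0281413] = 0.00248981
  f_D = [e^(−13.4)·13.4^15/15! = 0.0934386] × [0.0233215] = 0.00217913
Unnormalised posteriors:
  π_A·f_A = 0.23 × 0.00145394 = 0.000334405
  π_B·f_B = 0.19 × 0.00328869 = 0.00062485
  π_C·f_C = 0.35 × 0.00248981 = 0.000871435
  π_D·f_D = 0.23 × 0.00217913 = 0.0005012
Sum: 0.000334405 + 0.00062485 + 0.000871435 + 0.0005012 = 0.00233189
Responsibility of Regime C: 0.000871435 / 0.00233189 ≈ 0.374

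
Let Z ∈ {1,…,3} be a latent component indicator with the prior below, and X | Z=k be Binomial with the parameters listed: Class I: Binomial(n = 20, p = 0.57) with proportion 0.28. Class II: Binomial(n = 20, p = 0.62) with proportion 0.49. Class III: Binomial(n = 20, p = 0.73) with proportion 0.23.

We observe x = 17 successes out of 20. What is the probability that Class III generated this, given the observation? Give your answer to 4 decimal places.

By Bayes' theorem, P(k | x) = w_k f_k(x) / Σ_j w_j f_j(x).
Binomial probabilities:
  f_I = C(20,17)·0.57^17·0.43^3 = 1140·7.07738e-05·0.079507 = 0.00641479
  f_II = C(20,17)·0.62^17·0.38^3 = 1140·0.000295569·0.054872 = 0.018489
  f_III = C(20,17)·0.73^17·0.27^3 = 1140·0.00474776·0.019683 = 0.106533
Weight by the priors:
  w_I·f_I = 0.28 × 0.00641479 = 0.00179614
  w_II·f_II = 0.49 × 0.018489 = 0.00905963
  w_III·f_III = 0.23 × 0.106533 = 0.0245026
Marginal: 0.00179614 + 0.00905963 + 0.0245026 = 0.0353584
So the posterior for Class III is 0.0245026 / 0.0353584 ≈ 0.6930.

0.6930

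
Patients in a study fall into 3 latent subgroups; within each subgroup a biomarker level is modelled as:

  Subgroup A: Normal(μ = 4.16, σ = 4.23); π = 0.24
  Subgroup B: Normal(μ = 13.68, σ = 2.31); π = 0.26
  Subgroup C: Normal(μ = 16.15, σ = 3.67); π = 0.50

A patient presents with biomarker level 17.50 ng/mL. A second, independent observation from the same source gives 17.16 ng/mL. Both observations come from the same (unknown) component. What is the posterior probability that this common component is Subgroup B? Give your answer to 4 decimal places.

0.1067

Apply Bayes' rule: the posterior for each component is proportional to its prior times its likelihood at x.
Since both observations come from the same component, the likelihood for component k is f_k(x₁)·f_k(x₂).
  f_A = [(1/(4.23·√(2π)))·exp(−(17.50−4.16)²/(2·4.23²)) = 0.094313·exp(-4.97280) = 0.000652996] × [0.000838678] = 5.47653e-07
  f_B = [(1/(2.31·√(2π)))·exp(−(17.50−13.68)²/(2·2.31²)) = 0.172702·exp(-1.36733) = 0.0440023] × [0.0555236] = 0.00244316
  f_C = [(1/(3.67·√(2π)))·exp(−(17.50−16.15)²/(2·3.67²)) = 0.108704·exp(-0.06766) = 0.101592] × [0.104664] = 0.0106331
Weight by the priors:
  π_A·f_A = 0.24 × 5.47653e-07 = 1.31437e-07
  π_B·f_B = 0.26 × 0.00244316 = 0.000635222
  π_C·f_C = 0.50 × 0.0106331 = 0.00531654
Sum: 1.31437e-07 + 0.000635222 + 0.00531654 = 0.0059519
Responsibility of Subgroup B: 0.000635222 / 0.0059519 ≈ 0.1067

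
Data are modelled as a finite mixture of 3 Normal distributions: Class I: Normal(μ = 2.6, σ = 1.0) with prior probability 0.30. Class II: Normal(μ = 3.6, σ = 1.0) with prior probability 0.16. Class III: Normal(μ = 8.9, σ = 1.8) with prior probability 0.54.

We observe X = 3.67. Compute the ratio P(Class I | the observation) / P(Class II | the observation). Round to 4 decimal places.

Only the two components matter; the odds are (π_i f_i(x)) / (π_j f_j(x)).
Normal densities:
  p_I = (1/(1.0·√(2π)))·exp(−(3.67−2.6)²/(2·1.0²)) = 0.398942·exp(-0.57245) = 0.22506
  p_II = (1/(1.0·√(2π)))·exp(−(3.67−3.6)²/(2·1.0²)) = 0.398942·exp(-0.00245) = 0.397966
  p_III = (1/(1.8·√(2π)))·exp(−(3.67−8.9)²/(2·1.8²)) = 0.221635·exp(-4.22113) = 0.00325406
Posterior odds = (π_I·p_I) / (π_II·p_II) = (0.30·0.22506) / (0.16·0.397966) = 0.067518 / 0.0636746 ≈ 1.0604

1.0604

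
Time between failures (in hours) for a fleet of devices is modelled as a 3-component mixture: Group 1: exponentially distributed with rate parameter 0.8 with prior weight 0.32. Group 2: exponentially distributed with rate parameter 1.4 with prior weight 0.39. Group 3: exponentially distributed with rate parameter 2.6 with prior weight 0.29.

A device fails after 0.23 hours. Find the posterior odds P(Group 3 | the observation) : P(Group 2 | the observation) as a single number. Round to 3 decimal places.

Since P(k|x) ∝ π_k f_k(x), the posterior odds are π_i f_i(x) / (π_j f_j(x)).
Evaluate each component's likelihood at the observed value:
  p_1 = 0.665549
  p_2 = 1.01458
  p_3 = 1.42977
0.414632 / 0.395685 ≈ 1.048

1.048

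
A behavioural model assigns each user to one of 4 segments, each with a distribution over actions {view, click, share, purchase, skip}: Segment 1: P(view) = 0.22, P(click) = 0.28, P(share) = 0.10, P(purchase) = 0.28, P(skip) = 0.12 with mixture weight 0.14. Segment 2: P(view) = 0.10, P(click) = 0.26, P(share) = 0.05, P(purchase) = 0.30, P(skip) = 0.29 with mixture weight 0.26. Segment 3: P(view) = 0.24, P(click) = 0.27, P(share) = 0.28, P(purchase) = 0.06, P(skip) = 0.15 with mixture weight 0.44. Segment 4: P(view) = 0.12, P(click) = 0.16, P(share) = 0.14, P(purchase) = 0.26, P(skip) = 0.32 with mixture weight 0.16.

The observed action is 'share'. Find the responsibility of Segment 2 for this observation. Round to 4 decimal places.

0.0753

The responsibility of component k is P(Z=k) f_k(x) divided by Σ_j P(Z=j) f_j(x).
Evaluate each component's likelihood at the observed value:
  L_1 = 0.1
  L_2 = 0.05
  L_3 = 0.28
  L_4 = 0.14
Multiply by the mixture weights:
  P(Z=1)·L_1 = 0.14 × 0.1 = 0.014
  P(Z=2)·L_2 = 0.26 × 0.05 = 0.013
  P(Z=3)·L_3 = 0.44 × 0.28 = 0.1232
  P(Z=4)·L_4 = 0.16 × 0.14 = 0.0224
Evidence: 0.014 + 0.013 + 0.1232 + 0.0224 = 0.1726
Responsibility of Segment 2: 0.013 / 0.1726 ≈ 0.0753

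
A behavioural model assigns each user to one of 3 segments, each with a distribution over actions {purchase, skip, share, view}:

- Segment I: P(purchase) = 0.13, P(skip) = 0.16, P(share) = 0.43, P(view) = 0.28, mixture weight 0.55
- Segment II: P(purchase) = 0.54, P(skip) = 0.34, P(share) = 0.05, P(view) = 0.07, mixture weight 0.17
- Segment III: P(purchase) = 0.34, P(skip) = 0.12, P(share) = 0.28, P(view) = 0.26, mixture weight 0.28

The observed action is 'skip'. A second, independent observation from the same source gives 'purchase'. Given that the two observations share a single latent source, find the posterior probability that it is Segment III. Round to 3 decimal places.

P(component k | x) = w_k·f_k(x) / marginal(x), where marginal(x) = Σ_j w_j·f_j(x).
Since both observations come from the same component, the likelihood for component k is f_k(x₁)·f_k(x₂).
  f_I = [0.16] × [0.13] = 0.0208
  f_II = [0.34] × [0.54] = 0.1836
  f_III = [0.12] × [0.34] = 0.0408
Multiply by the mixture weights:
  w_I·f_I = 0.55 × 0.0208 = 0.01144
  w_II·f_II = 0.17 × 0.1836 = 0.031212
  w_III·f_III = 0.28 × 0.0408 = 0.011424
Evidence: 0.01144 + 0.031212 + 0.011424 = 0.054076
Responsibility of Segment III: 0.011424 / 0.054076 ≈ 0.211

0.211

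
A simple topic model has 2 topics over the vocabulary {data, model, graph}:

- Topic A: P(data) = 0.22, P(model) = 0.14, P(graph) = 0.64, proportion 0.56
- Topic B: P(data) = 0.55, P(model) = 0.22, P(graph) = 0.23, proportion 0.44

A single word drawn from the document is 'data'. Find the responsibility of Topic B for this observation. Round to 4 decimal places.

Apply Bayes' rule: the posterior for each component is proportional to its prior times its likelihood at x.
Evaluate each component's likelihood at the observed value:
  p_A = 0.22
  p_B = 0.55
Weight by the priors:
  P(Z=A)·p_A = 0.56 × 0.22 = 0.1232
  P(Z=B)·p_B = 0.44 × 0.55 = 0.242
Normaliser: 0.1232 + 0.242 = 0.3652
P(Topic B | data) = 0.242 / 0.3652 ≈ 0.6627

0.6627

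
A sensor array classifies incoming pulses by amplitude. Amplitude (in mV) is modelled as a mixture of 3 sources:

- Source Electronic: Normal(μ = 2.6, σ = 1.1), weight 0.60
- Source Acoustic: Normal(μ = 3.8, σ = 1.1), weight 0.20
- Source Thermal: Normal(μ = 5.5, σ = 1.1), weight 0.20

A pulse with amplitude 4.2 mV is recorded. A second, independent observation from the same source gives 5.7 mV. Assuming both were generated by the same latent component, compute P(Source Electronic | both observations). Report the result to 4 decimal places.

0.0273

Apply Bayes' rule: the posterior for each component is proportional to its prior times its likelihood at x.
Since both observations come from the same component, the likelihood for component k is f_k(x₁)·f_k(x₂).
  L_Electronic = [(1/(1.1·√(2π)))·exp(−(4.2−2.6)²/(2·1.1²)) = 0.362675·exp(-1.05785) = 0.125921] × [0.00683757] = 0.000860994
  L_Acoustic = [(1/(1.1·√(2π)))·exp(−(4.2−3.8)²/(2·1.1²)) = 0.362675·exp(-0.06612) = 0.339472] × [0.0815952] = 0.0276993
  L_Thermal = [(1/(1.1·√(2π)))·exp(−(4.2−5.5)²/(2·1.1²)) = 0.362675·exp(-0.69835) = 0.180397] × [0.356729] = 0.0643529
Weight by the priors:
  w_Electronic·L_Electronic = 0.60 × 0.000860994 = 0.000516596
  w_Acoustic·L_Acoustic = 0.20 × 0.0276993 = 0.00553986
  w_Thermal·L_Thermal = 0.20 × 0.0643529 = 0.0128706
Sum: 0.000516596 + 0.00553986 + 0.0128706 = 0.018927
P(Source Electronic | x₁, x₂) = 0.000516596 / 0.018927 ≈ 0.0273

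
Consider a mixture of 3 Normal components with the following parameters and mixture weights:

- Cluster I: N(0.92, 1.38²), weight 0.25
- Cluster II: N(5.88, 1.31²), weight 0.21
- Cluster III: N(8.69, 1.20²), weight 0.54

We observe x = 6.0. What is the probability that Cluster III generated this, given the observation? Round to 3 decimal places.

By Bayes' theorem, P(k | x) = π_k f_k(x) / Σ_j π_j f_j(x).
Evaluate each component's likelihood at the observed value:
  p_I = 0.000329976
  p_II = 0.303261
  p_III = 0.0269494
Unnormalised posteriors:
  π_I·p_I = 0.25 × 0.000329976 = 8.24941e-05
  π_II·p_II = 0.21 × 0.303261 = 0.0636848
  π_III·p_III = 0.54 × 0.0269494 = 0.0145527
Normaliser: 8.24941e-05 + 0.0636848 + 0.0145527 = 0.07832
So the posterior for Cluster III is 0.0145527 / 0.07832 ≈ 0.186.

0.186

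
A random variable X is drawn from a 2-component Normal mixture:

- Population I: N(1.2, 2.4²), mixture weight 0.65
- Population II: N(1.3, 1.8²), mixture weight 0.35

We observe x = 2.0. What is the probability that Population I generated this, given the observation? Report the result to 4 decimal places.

0.5870

P(component k | x) = w_k·f_k(x) / marginal(x), where marginal(x) = Σ_j w_j·f_j(x).
Evaluate each component's likelihood at the observed value:
  L_I = 0.157243
  L_II = 0.205493
Prior × likelihood for each component:
  w_I·L_I = 0.65 × 0.157243 = 0.102208
  w_II·L_II = 0.35 × 0.205493 = 0.0719226
Marginal: 0.102208 + 0.0719226 = 0.174131
Responsibility of Population I: 0.102208 / 0.174131 ≈ 0.5870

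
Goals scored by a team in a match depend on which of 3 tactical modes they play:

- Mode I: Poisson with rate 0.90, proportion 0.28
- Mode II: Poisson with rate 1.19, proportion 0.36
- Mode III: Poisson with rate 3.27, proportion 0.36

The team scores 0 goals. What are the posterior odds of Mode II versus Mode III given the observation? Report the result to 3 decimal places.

Only the two components matter; the odds are (π_i f_i(x)) / (π_j f_j(x)).
Poisson probabilities:
  f_I = 0.40657
  f_II = 0.304221
  f_III = 0.0380064
Posterior odds = (π_II·f_II) / (π_III·f_III) = (0.36·0.304221) / (0.36·0.0380064) = 0.10952 / 0.0136823 ≈ 8.004

8.004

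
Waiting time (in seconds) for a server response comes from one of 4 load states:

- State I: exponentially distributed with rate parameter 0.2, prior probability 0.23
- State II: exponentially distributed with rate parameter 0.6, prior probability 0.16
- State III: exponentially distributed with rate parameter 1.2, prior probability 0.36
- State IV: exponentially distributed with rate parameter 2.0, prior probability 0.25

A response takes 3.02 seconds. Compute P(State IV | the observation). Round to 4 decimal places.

0.0222

By Bayes' theorem, P(k | x) = π_k f_k(x) / Σ_j π_j f_j(x).
Exponential densities:
  p_I = 0.2·e^(−0.2·3.02) = 0.2·e^(−0.6040) = 0.109324
  p_II = 0.6·e^(−0.6·3.02) = 0.6·e^(−1.8120) = 0.0979963
  p_III = 1.2·e^(−1.2·3.02) = 1.2·e^(−3.6240) = 0.0320109
  p_IV = 2.0·e^(−2.0·3.02) = 2.0·e^(−6.0400) = 0.00476312
Weight by the priors:
  π_I·p_I = 0.23 × 0.109324 = 0.0251446
  π_II·p_II = 0.16 × 0.0979963 = 0.0156794
  π_III·p_III = 0.36 × 0.0320109 = 0.0115239
  π_IV·p_IV = 0.25 × 0.00476312 = 0.00119078
Marginal: 0.0251446 + 0.0156794 + 0.0115239 + 0.00119078 = 0.0535387
P(State IV | data) ≈ 0.0222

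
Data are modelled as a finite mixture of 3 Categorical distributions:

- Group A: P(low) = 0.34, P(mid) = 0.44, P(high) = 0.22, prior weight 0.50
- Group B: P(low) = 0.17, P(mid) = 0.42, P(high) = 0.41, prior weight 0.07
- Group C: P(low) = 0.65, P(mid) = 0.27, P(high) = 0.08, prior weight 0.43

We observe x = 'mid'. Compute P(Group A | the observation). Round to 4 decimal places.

Apply Bayes' rule: the posterior for each component is proportional to its prior times its likelihood at x.
Component likelihoods at x = 'mid':
  f_A = P(mid | comp) = 0.44
  f_B = P(mid | comp) = 0.42
  f_C = P(mid | comp) = 0.27
Multiply by the mixture weights:
  π_A·f_A = 0.50 × 0.44 = 0.22
  π_B·f_B = 0.07 × 0.42 = 0.0294
  π_C·f_C = 0.43 × 0.27 = 0.1161
Marginal: 0.22 + 0.0294 + 0.1161 = 0.3655
Responsibility of Group A: 0.22 / 0.3655 ≈ 0.6019

0.6019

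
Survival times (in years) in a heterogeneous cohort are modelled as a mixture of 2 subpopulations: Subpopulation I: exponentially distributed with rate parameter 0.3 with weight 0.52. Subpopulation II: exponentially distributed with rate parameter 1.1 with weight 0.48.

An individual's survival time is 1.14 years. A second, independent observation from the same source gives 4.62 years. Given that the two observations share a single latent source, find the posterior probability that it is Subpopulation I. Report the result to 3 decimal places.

0.890

Posterior ∝ prior × likelihood, so P(k | x) ∝ π_k f_k(x); normalise over all components.
Since both observations come from the same component, the likelihood for component k is f_k(x₁)·f_k(x₂).
  p_I = [0.213104] × [0.0750221] = 0.0159875
  p_II = [0.313897] × [0.00682823] = 0.00214336
Unnormalised posteriors:
  π_I·p_I = 0.52 × 0.0159875 = 0.00831352
  π_II·p_II = 0.48 × 0.00214336 = 0.00102881
Marginal: 0.00831352 + 0.00102881 = 0.00934233
P(Subpopulation I | x) ≈ 0.890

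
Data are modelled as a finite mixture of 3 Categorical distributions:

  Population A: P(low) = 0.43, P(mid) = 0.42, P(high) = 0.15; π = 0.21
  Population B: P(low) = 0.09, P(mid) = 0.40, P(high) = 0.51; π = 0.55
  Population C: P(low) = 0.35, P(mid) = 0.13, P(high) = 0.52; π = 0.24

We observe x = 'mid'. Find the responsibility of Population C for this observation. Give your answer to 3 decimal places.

0.092

By Bayes' theorem, P(k | x) = P(Z=k) f_k(x) / Σ_j P(Z=j) f_j(x).
Evaluate each component's likelihood at the observed value:
  L_A = 0.42
  L_B = 0.4
  L_C = 0.13
Multiply by the mixture weights:
  P(Z=A)·L_A = 0.21 × 0.42 = 0.0882
  P(Z=B)·L_B = 0.55 × 0.4 = 0.22
  P(Z=C)·L_C = 0.24 × 0.13 = 0.0312
Marginal: 0.0882 + 0.22 + 0.0312 = 0.3394
Responsibility of Population C: 0.0312 / 0.3394 ≈ 0.092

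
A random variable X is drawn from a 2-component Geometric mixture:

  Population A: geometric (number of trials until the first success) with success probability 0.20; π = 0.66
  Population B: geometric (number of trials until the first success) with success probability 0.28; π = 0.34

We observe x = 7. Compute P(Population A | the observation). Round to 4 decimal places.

0.7229

By Bayes' theorem, P(k | x) = π_k f_k(x) / Σ_j π_j f_j(x).
Evaluate each component's likelihood at the observed value:
  f_A = 0.20·(1−0.20)^6 = 0.20·0.262144 = 0.0524288
  f_B = 0.28·(1−0.28)^6 = 0.28·0.139314 = 0.0390079
Multiply by the mixture weights:
  π_A·f_A = 0.66 × 0.0524288 = 0.034603
  π_B·f_B = 0.34 × 0.0390079 = 0.0132627
Normaliser: 0.034603 + 0.0132627 = 0.0478657
Responsibility of Population A: 0.034603 / 0.0478657 ≈ 0.7229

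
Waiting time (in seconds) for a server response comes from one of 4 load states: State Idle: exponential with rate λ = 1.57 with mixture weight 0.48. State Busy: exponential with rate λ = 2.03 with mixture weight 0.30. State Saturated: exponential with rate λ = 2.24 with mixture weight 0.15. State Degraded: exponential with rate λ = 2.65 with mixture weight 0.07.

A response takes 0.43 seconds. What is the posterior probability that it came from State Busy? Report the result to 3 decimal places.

Posterior ∝ prior × likelihood, so P(k | x) ∝ P(Z=k) f_k(x); normalise over all components.
Exponential densities:
  f_Idle = 0.799296
  f_Busy = 0.848009
  f_Saturated = 0.85494
  f_Degraded = 0.847944
Multiply by the mixture weights:
  P(Z=Idle)·f_Idle = 0.48 × 0.799296 = 0.383662
  P(Z=Busy)·f_Busy = 0.30 × 0.848009 = 0.254403
  P(Z=Saturated)·f_Saturated = 0.15 × 0.85494 = 0.128241
  P(Z=Degraded)·f_Degraded = 0.07 × 0.847944 = 0.0593561
Marginal: 0.383662 + 0.254403 + 0.128241 + 0.0593561 = 0.825662
P(State Busy | the observation) = 0.254403 / 0.825662 ≈ 0.308

0.308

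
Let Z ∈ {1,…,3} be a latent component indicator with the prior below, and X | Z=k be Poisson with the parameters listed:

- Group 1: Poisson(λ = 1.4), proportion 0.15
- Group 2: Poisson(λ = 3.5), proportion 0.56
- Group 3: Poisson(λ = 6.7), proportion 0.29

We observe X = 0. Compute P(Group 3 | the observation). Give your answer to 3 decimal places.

0.007

By Bayes' theorem, P(k | x) = π_k f_k(x) / Σ_j π_j f_j(x).
Evaluate each component's likelihood at the observed value:
  p_1 = 0.246597
  p_2 = 0.0301974
  p_3 = 0.00123091
Multiply by the mixture weights:
  π_1·p_1 = 0.15 × 0.246597 = 0.0369895
  π_2·p_2 = 0.56 × 0.0301974 = 0.0169105
  π_3·p_3 = 0.29 × 0.00123091 = 0.000356964
Denominator: 0.0369895 + 0.0169105 + 0.000356964 = 0.054257
P(Group 3 | x) ≈ 0.007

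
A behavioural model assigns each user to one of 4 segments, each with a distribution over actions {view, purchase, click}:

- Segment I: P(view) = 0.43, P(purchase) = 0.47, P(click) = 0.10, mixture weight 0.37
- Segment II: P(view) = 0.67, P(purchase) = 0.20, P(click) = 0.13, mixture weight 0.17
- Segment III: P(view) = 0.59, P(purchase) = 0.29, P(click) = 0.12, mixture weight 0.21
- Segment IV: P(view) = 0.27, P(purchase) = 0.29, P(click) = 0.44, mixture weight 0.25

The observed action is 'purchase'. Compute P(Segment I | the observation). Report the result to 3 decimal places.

0.510

Apply Bayes' rule: the posterior for each component is proportional to its prior times its likelihood at x.
Evaluate each component's likelihood at the observed value:
  p_I = P(purchase | comp) = 0.47
  p_II = P(purchase | comp) = 0.20
  p_III = P(purchase | comp) = 0.29
  p_IV = P(purchase | comp) = 0.29
Unnormalised posteriors:
  P(Z=I)·p_I = 0.37 × 0.47 = 0.1739
  P(Z=II)·p_II = 0.17 × 0.2 = 0.034
  P(Z=III)·p_III = 0.21 × 0.29 = 0.0609
  P(Z=IV)·p_IV = 0.25 × 0.29 = 0.0725
Evidence: 0.1739 + 0.034 + 0.0609 + 0.0725 = 0.3413
So the posterior for Segment I is 0.1739 / 0.3413 ≈ 0.510.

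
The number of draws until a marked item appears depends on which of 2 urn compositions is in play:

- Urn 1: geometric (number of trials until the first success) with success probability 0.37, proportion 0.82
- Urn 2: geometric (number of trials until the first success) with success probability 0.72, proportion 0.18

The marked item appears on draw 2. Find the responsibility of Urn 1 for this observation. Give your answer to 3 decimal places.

0.840

Posterior ∝ prior × likelihood, so P(k | x) ∝ π_k f_k(x); normalise over all components.
Geometric probabilities:
  p_1 = 0.2331
  p_2 = 0.2016
Multiply by the mixture weights:
  π_1·p_1 = 0.82 × 0.2331 = 0.191142
  π_2·p_2 = 0.18 × 0.2016 = 0.036288
Normaliser: 0.191142 + 0.036288 = 0.22743
P(Urn 1 | x) ≈ 0.840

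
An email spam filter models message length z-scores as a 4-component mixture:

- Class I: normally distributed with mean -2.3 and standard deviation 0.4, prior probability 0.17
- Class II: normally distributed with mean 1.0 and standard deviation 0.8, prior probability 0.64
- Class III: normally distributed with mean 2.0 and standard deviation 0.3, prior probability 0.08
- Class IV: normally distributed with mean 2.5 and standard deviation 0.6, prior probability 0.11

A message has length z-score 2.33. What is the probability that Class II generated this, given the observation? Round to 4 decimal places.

0.3844

Posterior ∝ prior × likelihood, so P(k | x) ∝ π_k f_k(x); normalise over all components.
Normal densities:
  f_I = (1/(0.4·√(2π)))·exp(−(2.33−-2.3)²/(2·0.4²)) = 0.997356·exp(-66.99031) = 8.04131e-30
  f_II = (1/(0.8·√(2π)))·exp(−(2.33−1.0)²/(2·0.8²)) = 0.498678·exp(-1.38195) = 0.125212
  f_III = (1/(0.3·√(2π)))·exp(−(2.33−2.0)²/(2·0.3²)) = 1.329808·exp(-0.60500) = 0.726174
  f_IV = (1/(0.6·√(2π)))·exp(−(2.33−2.5)²/(2·0.6²)) = 0.664904·exp(-0.04014) = 0.638744
Weight by the priors:
  π_I·f_I = 0.17 × 8.04131e-30 = 1.36702e-30
  π_II·f_II = 0.64 × 0.125212 = 0.0801356
  π_III·f_III = 0.08 × 0.726174 = 0.0580939
  π_IV·f_IV = 0.11 × 0.638744 = 0.0702618
Marginal: 1.36702e-30 + 0.0801356 + 0.0580939 + 0.0702618 = 0.208491
Responsibility of Class II: 0.0801356 / 0.208491 ≈ 0.3844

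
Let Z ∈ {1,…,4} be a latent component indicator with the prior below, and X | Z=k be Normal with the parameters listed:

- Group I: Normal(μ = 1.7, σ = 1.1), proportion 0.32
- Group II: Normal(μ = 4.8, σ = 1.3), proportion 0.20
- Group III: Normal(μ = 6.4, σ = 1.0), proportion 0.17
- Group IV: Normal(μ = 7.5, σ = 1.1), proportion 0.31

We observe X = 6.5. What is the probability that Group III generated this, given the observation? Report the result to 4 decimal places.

0.4018

P(component k | x) = P(Z=k)·f_k(x) / marginal(x), where marginal(x) = Σ_j P(Z=j)·f_j(x).
Normal densities:
  L_I = 2.65917e-05
  L_II = 0.130506
  L_III = 0.396953
  L_IV = 0.239915
Unnormalised posteriors:
  P(Z=I)·L_I = 0.32 × 2.65917e-05 = 8.50936e-06
  P(Z=II)·L_II = 0.20 × 0.130506 = 0.0261013
  P(Z=III)·L_III = 0.17 × 0.396953 = 0.0674819
  P(Z=IV)·L_IV = 0.31 × 0.239915 = 0.0743736
Denominator: 8.50936e-06 + 0.0261013 + 0.0674819 + 0.0743736 = 0.167965
Responsibility of Group III: 0.0674819 / 0.167965 ≈ 0.4018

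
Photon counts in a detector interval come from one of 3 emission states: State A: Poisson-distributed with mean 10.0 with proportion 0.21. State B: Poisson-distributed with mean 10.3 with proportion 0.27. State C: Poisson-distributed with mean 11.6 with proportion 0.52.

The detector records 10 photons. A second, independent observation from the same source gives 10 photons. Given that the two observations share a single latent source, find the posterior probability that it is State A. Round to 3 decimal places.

P(component k | x) = π_k·f_k(x) / marginal(x), where marginal(x) = Σ_j π_j·f_j(x).
Since both observations come from the same component, the likelihood for component k is f_k(x₁)·f_k(x₂).
  f_A = [0.12511] × [0.12511] = 0.0156525
  f_B = [0.124559] × [0.124559] = 0.015515
  f_C = [0.11143] × [0.11143] = 0.0124166
Weight by the priors:
  π_A·f_A = 0.21 × 0.0156525 = 0.00328703
  π_B·f_B = 0.27 × 0.015515 = 0.00418905
  π_C·f_C = 0.52 × 0.0124166 = 0.00645662
Normaliser: 0.00328703 + 0.00418905 + 0.00645662 = 0.0139327
So the posterior for State A is 0.00328703 / 0.0139327 ≈ 0.236.

0.236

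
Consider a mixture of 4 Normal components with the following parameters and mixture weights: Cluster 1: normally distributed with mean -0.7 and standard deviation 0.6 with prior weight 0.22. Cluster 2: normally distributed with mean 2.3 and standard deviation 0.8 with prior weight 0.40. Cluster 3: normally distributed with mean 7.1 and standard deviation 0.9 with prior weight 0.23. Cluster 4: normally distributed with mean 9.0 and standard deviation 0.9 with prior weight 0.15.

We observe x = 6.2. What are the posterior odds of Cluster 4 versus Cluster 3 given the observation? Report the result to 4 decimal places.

Since P(k|x) ∝ π_k f_k(x), the posterior odds are π_i f_i(x) / (π_j f_j(x)).
Evaluate each component's likelihood at the observed value:
  f_1 = (1/(0.6·√(2π)))·exp(−(6.2−-0.7)²/(2·0.6²)) = 0.664904·exp(-66.12500) = 1.27361e-29
  f_2 = (1/(0.8·√(2π)))·exp(−(6.2−2.3)²/(2·0.8²)) = 0.498678·exp(-11.88281) = 3.44493e-06
  f_3 = (1/(0.9·√(2π)))·exp(−(6.2−7.1)²/(2·0.9²)) = 0.443269·exp(-0.50000) = 0.268856
  f_4 = (1/(0.9·√(2π)))·exp(−(6.2−9.0)²/(2·0.9²)) = 0.443269·exp(-4.83951) = 0.00350668
Odds = (0.15/0.23) × (0.00350668/0.268856) = 0.652174 × 0.013043 ≈ 0.0085

0.0085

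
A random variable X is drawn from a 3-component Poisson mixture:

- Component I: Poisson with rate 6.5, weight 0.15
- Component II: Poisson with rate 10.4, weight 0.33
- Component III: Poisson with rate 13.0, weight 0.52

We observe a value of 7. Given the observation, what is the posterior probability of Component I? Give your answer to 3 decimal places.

Posterior ∝ prior × likelihood, so P(k | x) ∝ π_k f_k(x); normalise over all components.
Poisson probabilities:
  p_I = e^(−6.5)·6.5^7/7! = 0.146234
  p_II = e^(−10.4)·10.4^7/7! = 0.0794585
  p_III = e^(−13.0)·13.0^7/7! = 0.0281413
Prior × likelihood for each component:
  π_I·p_I = 0.15 × 0.146234 = 0.0219351
  π_II·p_II = 0.33 × 0.0794585 = 0.0262213
  π_III·p_III = 0.52 × 0.0281413 = 0.0146335
Evidence: 0.0219351 + 0.0262213 + 0.0146335 = 0.0627899
P(Component I | 7) = 0.0219351 / 0.0627899 ≈ 0.349

0.349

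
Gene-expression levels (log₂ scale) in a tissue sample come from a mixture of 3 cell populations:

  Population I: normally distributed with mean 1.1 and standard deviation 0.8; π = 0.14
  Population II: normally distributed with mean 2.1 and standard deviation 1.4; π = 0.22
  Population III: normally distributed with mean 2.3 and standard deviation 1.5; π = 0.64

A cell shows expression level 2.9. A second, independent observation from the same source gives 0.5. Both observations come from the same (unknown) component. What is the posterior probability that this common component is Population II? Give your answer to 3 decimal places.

0.260

The responsibility of component k is P(Z=k) f_k(x) divided by Σ_j P(Z=j) f_j(x).
Since both observations come from the same component, the likelihood for component k is f_k(x₁)·f_k(x₂).
  p_I = [0.0396746] × [0.376422] = 0.0149344
  p_II = [0.242034] × [0.148307] = 0.0358953
  p_III = [0.245513] × [0.129457] = 0.0317835
Multiply by the mixture weights:
  P(Z=I)·p_I = 0.14 × 0.0149344 = 0.00209081
  P(Z=II)·p_II = 0.22 × 0.0358953 = 0.00789697
  P(Z=III)·p_III = 0.64 × 0.0317835 = 0.0203415
Evidence: 0.00209081 + 0.00789697 + 0.0203415 = 0.0303292
P(Population II | x₁,x₂) ≈ 0.260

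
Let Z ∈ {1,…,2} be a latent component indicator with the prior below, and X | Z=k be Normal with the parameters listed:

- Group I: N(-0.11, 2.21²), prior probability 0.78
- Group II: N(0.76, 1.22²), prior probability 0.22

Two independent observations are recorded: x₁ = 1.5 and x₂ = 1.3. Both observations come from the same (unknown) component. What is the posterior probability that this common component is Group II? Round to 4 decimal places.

0.5274

The responsibility of component k is w_k f_k(x) divided by Σ_j w_j f_j(x).
Since both observations come from the same component, the likelihood for component k is f_k(x₁)·f_k(x₂).
  p_I = [0.138444] × [0.147274] = 0.0203892
  p_II = [0.272057] × [0.296488] = 0.0806616
Unnormalised posteriors:
  w_I·p_I = 0.78 × 0.0203892 = 0.0159036
  w_II·p_II = 0.22 × 0.0806616 = 0.0177456
Denominator: 0.0159036 + 0.0177456 = 0.0336491
So the posterior for Group II is 0.0177456 / 0.0336491 ≈ 0.5274.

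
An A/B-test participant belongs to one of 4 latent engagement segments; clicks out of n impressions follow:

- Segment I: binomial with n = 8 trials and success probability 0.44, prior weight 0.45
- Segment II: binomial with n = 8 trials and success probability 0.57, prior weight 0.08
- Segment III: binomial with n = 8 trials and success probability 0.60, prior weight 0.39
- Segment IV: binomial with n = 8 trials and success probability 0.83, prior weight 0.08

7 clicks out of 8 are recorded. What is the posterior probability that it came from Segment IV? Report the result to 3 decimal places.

Posterior ∝ prior × likelihood, so P(k | x) ∝ P(Z=k) f_k(x); normalise over all components.
Evaluate each component's likelihood at the observed value:
  L_I = C(8,7)·0.44^7·0.56^1 = 8·0.00319278·0.56 = 0.0143036
  L_II = C(8,7)·0.57^7·0.43^1 = 8·0.019549·0.43 = 0.0672485
  L_III = C(8,7)·0.60^7·0.40^1 = 8·0.0279936·0.4 = 0.0895795
  L_IV = C(8,7)·0.83^7·0.17^1 = 8·0.271361·0.17 = 0.36905
Unnormalised posteriors:
  P(Z=I)·L_I = 0.45 × 0.0143036 = 0.00643664
  P(Z=II)·L_II = 0.08 × 0.0672485 = 0.00537988
  P(Z=III)·L_III = 0.39 × 0.0895795 = 0.034936
  P(Z=IV)·L_IV = 0.08 × 0.36905 = 0.029524
Sum: 0.00643664 + 0.00537988 + 0.034936 + 0.029524 = 0.0762766
P(Segment IV | 7 clicks out of 8) ≈ 0.387

0.387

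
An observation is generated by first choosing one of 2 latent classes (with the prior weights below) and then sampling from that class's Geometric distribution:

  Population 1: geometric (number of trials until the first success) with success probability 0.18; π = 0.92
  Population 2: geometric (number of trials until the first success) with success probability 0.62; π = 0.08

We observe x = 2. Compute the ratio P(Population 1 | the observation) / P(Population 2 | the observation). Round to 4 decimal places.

The posterior odds equal the prior odds times the likelihood ratio: (w_i/w_j)·(f_i(x)/f_j(x)).
Component likelihoods at x = 2:
  f_1 = 0.1476
  f_2 = 0.2356
0.135792 / 0.018848 ≈ 7.2046

7.2046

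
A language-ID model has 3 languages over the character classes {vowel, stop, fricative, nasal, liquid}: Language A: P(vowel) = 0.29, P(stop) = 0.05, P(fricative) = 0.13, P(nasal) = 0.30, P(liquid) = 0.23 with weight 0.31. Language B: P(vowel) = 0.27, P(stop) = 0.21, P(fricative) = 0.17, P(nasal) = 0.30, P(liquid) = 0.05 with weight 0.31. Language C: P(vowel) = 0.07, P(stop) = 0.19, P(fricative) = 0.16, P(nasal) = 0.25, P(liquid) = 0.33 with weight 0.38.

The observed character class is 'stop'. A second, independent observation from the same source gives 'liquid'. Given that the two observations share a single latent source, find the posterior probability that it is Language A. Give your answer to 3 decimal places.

0.116

Apply Bayes' rule: the posterior for each component is proportional to its prior times its likelihood at x.
Since both observations come from the same component, the likelihood for component k is f_k(x₁)·f_k(x₂).
  f_A = [P(stop | comp) = 0.05] × [0.23] = 0.0115
  f_B = [P(stop | comp) = 0.21] × [0.05] = 0.0105
  f_C = [P(stop | comp) = 0.19] × [0.33] = 0.0627
Prior × likelihood for each component:
  w_A·f_A = 0.31 × 0.0115 = 0.003565
  w_B·f_B = 0.31 × 0.0105 = 0.003255
  w_C·f_C = 0.38 × 0.0627 = 0.023826
Normaliser: 0.003565 + 0.003255 + 0.023826 = 0.030646
Responsibility of Language A: 0.003565 / 0.030646 ≈ 0.116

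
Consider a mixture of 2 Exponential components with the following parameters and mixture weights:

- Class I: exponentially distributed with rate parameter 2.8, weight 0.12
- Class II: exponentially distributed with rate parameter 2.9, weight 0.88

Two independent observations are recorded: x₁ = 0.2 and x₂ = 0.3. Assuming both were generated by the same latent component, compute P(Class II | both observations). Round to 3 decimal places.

0.882

The responsibility of component k is π_k f_k(x) divided by Σ_j π_j f_j(x).
Since both observations come from the same component, the likelihood for component k is f_k(x₁)·f_k(x₂).
  f_I = [2.8·e^(−2.8·0.2) = 2.8·e^(−0.5600) = 1.59939] × [1.20879] = 1.93332
  f_II = [2.9·e^(−2.9·0.2) = 2.9·e^(−0.5800) = 1.62371] × [1.21496] = 1.97274
Unnormalised posteriors:
  π_I·f_I = 0.12 × 1.93332 = 0.231998
  π_II·f_II = 0.88 × 1.97274 = 1.73601
Denominator: 0.231998 + 1.73601 = 1.96801
Responsibility of Class II: 1.73601 / 1.96801 ≈ 0.882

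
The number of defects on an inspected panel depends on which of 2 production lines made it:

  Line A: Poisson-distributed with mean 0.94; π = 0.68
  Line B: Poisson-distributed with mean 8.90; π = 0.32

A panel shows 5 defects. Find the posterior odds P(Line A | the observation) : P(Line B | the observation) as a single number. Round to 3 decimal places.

Only the two components matter; the odds are (π_i f_i(x)) / (π_j f_j(x)).
Evaluate each component's likelihood at the observed value:
  f_A = e^(−0.94)·0.94^5/5! = 0.00238903
  f_B = e^(−8.90)·8.90^5/5! = 0.063467
Posterior odds = (π_A·f_A) / (π_B·f_B) = (0.68·0.00238903) / (0.32·0.063467) = 0.00162454 / 0.0203094 ≈ 0.080

0.080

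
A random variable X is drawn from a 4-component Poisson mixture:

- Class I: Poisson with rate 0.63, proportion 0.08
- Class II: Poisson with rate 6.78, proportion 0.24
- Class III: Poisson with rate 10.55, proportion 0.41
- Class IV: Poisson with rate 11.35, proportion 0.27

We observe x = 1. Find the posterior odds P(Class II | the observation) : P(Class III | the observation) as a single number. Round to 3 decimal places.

Only the two components matter; the odds are (π_i f_i(x)) / (π_j f_j(x)).
Component likelihoods at x = 1:
  L_I = e^(−0.63)·0.63^1/1! = 0.335533
  L_II = e^(−6.78)·6.78^1/1! = 0.00770394
  L_III = e^(−10.55)·10.55^1/1! = 0.000276341
  L_IV = e^(−11.35)·11.35^1/1! = 0.000133584
Posterior odds = (π_II·L_II) / (π_III·L_III) = (0.24·0.00770394) / (0.41·0.000276341) = 0.00184895 / 0.0001133 ≈ 16.319

16.319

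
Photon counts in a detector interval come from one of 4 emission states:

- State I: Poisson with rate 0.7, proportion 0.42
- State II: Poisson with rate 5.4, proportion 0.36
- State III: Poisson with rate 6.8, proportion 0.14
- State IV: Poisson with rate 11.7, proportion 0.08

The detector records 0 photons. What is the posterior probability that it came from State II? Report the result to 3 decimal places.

0.008

Apply Bayes' rule: the posterior for each component is proportional to its prior times its likelihood at x.
Poisson probabilities:
  f_I = e^(−0.7)·0.7^0/0! = 0.496585
  f_II = e^(−5.4)·5.4^0/0! = 0.00451658
  f_III = e^(−6.8)·6.8^0/0! = 0.00111378
  f_IV = e^(−11.7)·11.7^0/0! = 8.29382e-06
Prior × likelihood for each component:
  w_I·f_I = 0.42 × 0.496585 = 0.208566
  w_II·f_II = 0.36 × 0.00451658 = 0.00162597
  w_III·f_III = 0.14 × 0.00111378 = 0.000155929
  w_IV·f_IV = 0.08 × 8.29382e-06 = 6.63506e-07
Evidence: 0.208566 + 0.00162597 + 0.000155929 + 6.63506e-07 = 0.210348
P(State II | x) = 0.00162597 / 0.210348 ≈ 0.008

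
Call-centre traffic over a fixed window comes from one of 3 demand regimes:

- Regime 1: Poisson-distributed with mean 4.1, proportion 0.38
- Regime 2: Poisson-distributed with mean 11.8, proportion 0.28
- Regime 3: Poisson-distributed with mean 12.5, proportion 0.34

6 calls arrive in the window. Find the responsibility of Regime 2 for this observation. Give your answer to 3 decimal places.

Apply Bayes' rule: the posterior for each component is proportional to its prior times its likelihood at x.
Evaluate each component's likelihood at the observed value:
  f_1 = 0.109336
  f_2 = 0.0281374
  f_3 = 0.0197445
Weight by the priors:
  P(Z=1)·f_1 = 0.38 × 0.109336 = 0.0415477
  P(Z=2)·f_2 = 0.28 × 0.0281374 = 0.00787848
  P(Z=3)·f_3 = 0.34 × 0.0197445 = 0.00671314
Marginal: 0.0415477 + 0.00787848 + 0.00671314 = 0.0561393
P(Regime 2 | x) = 0.00787848 / 0.0561393 ≈ 0.140

0.140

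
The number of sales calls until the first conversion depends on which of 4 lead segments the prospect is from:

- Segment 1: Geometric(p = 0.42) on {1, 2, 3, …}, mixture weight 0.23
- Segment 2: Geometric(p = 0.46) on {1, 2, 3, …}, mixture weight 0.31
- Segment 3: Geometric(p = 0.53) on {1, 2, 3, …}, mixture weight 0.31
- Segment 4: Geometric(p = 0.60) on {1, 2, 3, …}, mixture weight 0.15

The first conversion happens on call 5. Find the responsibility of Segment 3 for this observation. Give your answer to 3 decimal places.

Posterior ∝ prior × likelihood, so P(k | x) ∝ π_k f_k(x); normalise over all components.
Component likelihoods at x = 5:
  L_1 = 0.42·(1−0.42)^4 = 0.42·0.113165 = 0.0475293
  L_2 = 0.46·(1−0.46)^4 = 0.46·0.0850306 = 0.0391141
  L_3 = 0.53·(1−0.53)^4 = 0.53·0.0487968 = 0.0258623
  L_4 = 0.60·(1−0.60)^4 = 0.60·0.0256 = 0.01536
Unnormalised posteriors:
  π_1·L_1 = 0.23 × 0.0475293 = 0.0109317
  π_2·L_2 = 0.31 × 0.0391141 = 0.0121254
  π_3·L_3 = 0.31 × 0.0258623 = 0.00801732
  π_4·L_4 = 0.15 × 0.01536 = 0.002304
Sum: 0.0109317 + 0.0121254 + 0.00801732 + 0.002304 = 0.0333784
P(Segment 3 | x) ≈ 0.240

0.240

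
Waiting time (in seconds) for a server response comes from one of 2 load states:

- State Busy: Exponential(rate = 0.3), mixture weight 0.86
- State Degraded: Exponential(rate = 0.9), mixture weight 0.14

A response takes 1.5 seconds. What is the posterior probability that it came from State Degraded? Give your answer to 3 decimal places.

By Bayes' theorem, P(k | x) = π_k f_k(x) / Σ_j π_j f_j(x).
Component likelihoods at x = 1.5 seconds:
  L_Busy = 0.3·e^(−0.3·1.5) = 0.3·e^(−0.4500) = 0.191288
  L_Degraded = 0.9·e^(−0.9·1.5) = 0.9·e^(−1.3500) = 0.233316
Prior × likelihood for each component:
  π_Busy·L_Busy = 0.86 × 0.191288 = 0.164508
  π_Degraded·L_Degraded = 0.14 × 0.233316 = 0.0326643
Denominator: 0.164508 + 0.0326643 = 0.197172
P(State Degraded | 1.5 seconds) ≈ 0.166

0.166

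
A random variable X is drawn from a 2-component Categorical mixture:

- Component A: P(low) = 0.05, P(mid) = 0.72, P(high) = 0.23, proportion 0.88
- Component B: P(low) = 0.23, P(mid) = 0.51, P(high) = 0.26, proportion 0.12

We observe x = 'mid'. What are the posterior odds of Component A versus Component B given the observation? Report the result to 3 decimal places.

Only the two components matter; the odds are (P(Z=i) f_i(x)) / (P(Z=j) f_j(x)).
Categorical probabilities:
  f_A = P(mid | comp) = 0.72
  f_B = P(mid | comp) = 0.51
Odds = (0.88/0.12) × (0.72/0.51) = 7.33333 × 1.41176 ≈ 10.353

10.353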